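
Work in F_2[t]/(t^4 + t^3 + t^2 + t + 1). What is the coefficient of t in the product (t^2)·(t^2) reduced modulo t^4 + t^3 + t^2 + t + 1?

Multiply in F_2[t]: (t^2)·(t^2) = t^4.
Reduce using t^4 ≡ t^3 + t^2 + t + 1 (mod t^4 + t^3 + t^2 + t + 1).
Reduced: t^3 + t^2 + t + 1.

1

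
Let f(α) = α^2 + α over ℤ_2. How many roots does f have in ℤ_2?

Evaluate at each of the 2 elements of ℤ_2:
f(0) = 0 → root; f(1) = 0 → root.
Roots: {0, 1}.

2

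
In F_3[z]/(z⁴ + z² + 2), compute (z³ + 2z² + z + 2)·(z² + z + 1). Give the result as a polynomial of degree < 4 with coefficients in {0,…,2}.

2z^2 + z + 2

Multiply in F_3[z]: (z³ + 2z² + z + 2)·(z² + z + 1) = z⁵ + z³ + 2z² + 2.
Reduce using z⁴ ≡ 2z² + 1 (mod z⁴ + z² + 2).
Reduced: 2z² + z + 2.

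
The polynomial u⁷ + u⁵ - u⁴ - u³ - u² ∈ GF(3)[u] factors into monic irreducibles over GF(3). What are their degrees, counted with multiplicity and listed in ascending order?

1, 1, 1, 1, 3

Write g(u) = u⁷ + u⁵ - u⁴ - u³ - u².
Roots in GF(3): g(0) = 0 → root; g(1) = 2; g(2) = 0 → root.
Linear factors from roots: (u), (u + 1).
Complete factorization: g(u) = (u)^2·(u + 1)^2·(u³ + u² + u - 1).
Factor degrees with multiplicity: 1 + 1 + 1 + 1 + 3 = 7.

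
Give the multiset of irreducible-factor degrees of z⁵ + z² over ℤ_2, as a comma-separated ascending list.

Write f(z) = z⁵ + z².
Roots in ℤ_2: f(0) = 0 → root; f(1) = 0 → root.
Linear factors from roots: (z), (z + 1).
Complete factorization: f(z) = (z + 1)·(z)^2·(z² + z + 1).
Factor degrees with multiplicity: 1 + 1 + 1 + 2 = 5.

1, 1, 1, 2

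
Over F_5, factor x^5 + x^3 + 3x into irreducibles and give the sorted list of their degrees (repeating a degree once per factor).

1, 1, 1, 2

Write g(x) = x^5 + x^3 + 3x.
Roots in F_5: g(0) = 0 → root; g(1) = 0 → root; g(2) = 1; g(3) = 4; g(4) = 0 → root.
Linear factors from roots: (x), (x + 4), (x + 1).
Complete factorization: g(x) = (x)·(x + 1)·(x + 4)·(x^2 + 2).
Factor degrees with multiplicity: 1 + 1 + 1 + 2 = 5.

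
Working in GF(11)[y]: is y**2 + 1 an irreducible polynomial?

Yes

Write h(y) = y**2 + 1.
Check each element of GF(11) for a root: h(0)=1, h(1)=2, h(2)=5, h(3)=10, h(4)=6, h(5)=4, h(6)=4, h(7)=6, h(8)=10, h(9)=5, h(10)=2.
No roots. A degree-2 polynomial over a field with no linear factor is irreducible.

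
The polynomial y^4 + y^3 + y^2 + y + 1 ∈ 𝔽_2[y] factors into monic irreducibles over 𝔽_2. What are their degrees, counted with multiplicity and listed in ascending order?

Write g(y) = y^4 + y^3 + y^2 + y + 1.
Roots in 𝔽_2: g(0) = 1; g(1) = 1.
Complete factorization: g(y) = (y^4 + y^3 + y^2 + y + 1).
Factor degrees with multiplicity: 4 = 4.

4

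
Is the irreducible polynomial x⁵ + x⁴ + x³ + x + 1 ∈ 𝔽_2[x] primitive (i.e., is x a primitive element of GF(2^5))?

Yes

Write f(x) = x⁵ + x⁴ + x³ + x + 1.
|GF(2^5)^×| = 2^5 − 1 = 31. Prime factorization: 31 = 31.
f is primitive ⇔ x has order 31 in GF(2)[x]/(f), i.e. x^(31/q) ≠ 1 for each prime q | 31.
x^(1) mod f = x.
None equal 1, so x has full order 31; f is primitive.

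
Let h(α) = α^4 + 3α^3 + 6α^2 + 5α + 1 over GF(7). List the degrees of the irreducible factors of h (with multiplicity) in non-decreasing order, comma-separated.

Linear factors from roots: (α + 2), (α + 1).
Complete factorization: h(α) = (α + 1)·(α + 2)·(α^2 + 4).
Factor degrees with multiplicity: 1 + 1 + 2 = 4.

1, 1, 2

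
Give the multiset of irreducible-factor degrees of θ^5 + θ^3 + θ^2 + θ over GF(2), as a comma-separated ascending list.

Write h(θ) = θ^5 + θ^3 + θ^2 + θ.
Roots in GF(2): h(0) = 0 → root; h(1) = 0 → root.
Linear factors from roots: (θ), (θ + 1).
Complete factorization: h(θ) = (θ)·(θ + 1)·(θ^3 + θ^2 + 1).
Factor degrees with multiplicity: 1 + 1 + 3 = 5.

1, 1, 3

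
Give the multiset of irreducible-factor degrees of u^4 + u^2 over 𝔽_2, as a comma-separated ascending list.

Write h(u) = u^4 + u^2.
Roots in 𝔽_2: h(0) = 0 → root; h(1) = 0 → root.
Linear factors from roots: (u), (u + 1).
Complete factorization: h(u) = (u)^2·(u + 1)^2.
Factor degrees with multiplicity: 1 + 1 + 1 + 1 = 4.

1, 1, 1, 1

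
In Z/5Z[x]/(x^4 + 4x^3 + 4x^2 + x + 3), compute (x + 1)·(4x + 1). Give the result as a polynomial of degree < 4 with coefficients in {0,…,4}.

Multiply in Z/5Z[x]: (x + 1)·(4x + 1) = 4x^2 + 1.
Reduced: 4x^2 + 1.

4x^2 + 1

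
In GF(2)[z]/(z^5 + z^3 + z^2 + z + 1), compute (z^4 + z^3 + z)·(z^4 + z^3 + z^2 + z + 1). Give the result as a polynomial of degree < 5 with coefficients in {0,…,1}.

z^4

Multiply in GF(2)[z]: (z^4 + z^3 + z)·(z^4 + z^3 + z^2 + z + 1) = z^8 + z^5 + z^4 + z^2 + z.
Reduce using z^5 ≡ z^3 + z^2 + z + 1 (mod z^5 + z^3 + z^2 + z + 1).
Reduced: z^4.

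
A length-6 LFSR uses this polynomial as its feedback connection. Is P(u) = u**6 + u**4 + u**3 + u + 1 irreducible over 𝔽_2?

Check for roots in 𝔽_2: P(0) = 1; P(1) = 1.
No roots, so no linear factors.
Monic irreducibles of degree 2 over GF(2): u**2 + u + 1.
None of them divide P (all give nonzero remainder).
Monic irreducibles of degree 3 over GF(2): u**3 + u + 1, u**3 + u**2 + 1.
None of them divide P (all give nonzero remainder).
No irreducible factor of degree ≤ 3 exists, so P is irreducible over GF(2).

Yes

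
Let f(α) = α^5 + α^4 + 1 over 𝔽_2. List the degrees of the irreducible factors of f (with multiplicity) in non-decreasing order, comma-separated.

2, 3

Roots in 𝔽_2: f(0) = 1; f(1) = 1.
Complete factorization: f(α) = (α^2 + α + 1)·(α^3 + α + 1).
Factor degrees with multiplicity: 2 + 3 = 5.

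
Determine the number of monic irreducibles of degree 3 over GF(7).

112

x^(7^3) − x is the product of all monic irreducibles of degree dividing 3; Möbius inversion gives N = (1/3) Σ μ(3/d)·7^d.
Divisors of 3: 1, 3; μ(3/d) for each: -1, 1.
Σ = − 7^1 + 7^3 = 336.
N = 336/3 = 112.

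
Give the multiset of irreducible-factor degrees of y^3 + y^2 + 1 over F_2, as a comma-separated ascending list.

3

Write f(y) = y^3 + y^2 + 1.
Roots in F_2: f(0) = 1; f(1) = 1.
Complete factorization: f(y) = (y^3 + y^2 + 1).
Factor degrees with multiplicity: 3 = 3.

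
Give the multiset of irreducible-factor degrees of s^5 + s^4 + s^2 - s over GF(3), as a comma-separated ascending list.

1, 2, 2

Write f(s) = s^5 + s^4 + s^2 - s.
Roots in GF(3): f(0) = 0 → root; f(1) = 2; f(2) = 2.
Linear factors from roots: (s).
Complete factorization: f(s) = (s)·(s^2 + 1)·(s^2 + s - 1).
Factor degrees with multiplicity: 1 + 2 + 2 = 5.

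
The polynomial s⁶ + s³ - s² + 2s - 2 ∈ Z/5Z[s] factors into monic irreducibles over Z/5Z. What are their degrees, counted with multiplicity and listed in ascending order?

Write h(s) = s⁶ + s³ - s² + 2s - 2.
Roots in Z/5Z: h(0) = 3; h(1) = 1; h(2) = 0 → root; h(3) = 1; h(4) = 0 → root.
Linear factors from roots: (s - 2), (s + 1).
Complete factorization: h(s) = (s + 1)·(s - 2)·(s² + 2s - 2)·(s² - s + 2).
Factor degrees with multiplicity: 1 + 1 + 2 + 2 = 6.

1, 1, 2, 2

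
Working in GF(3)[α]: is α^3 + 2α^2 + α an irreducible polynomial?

Write g(α) = α^3 + 2α^2 + α.
Check for roots in GF(3): g(0) = 0 → root; g(1) = 1; g(2) = 0 → root.
g(0) = 0, so (α) divides g(α); g is reducible.

No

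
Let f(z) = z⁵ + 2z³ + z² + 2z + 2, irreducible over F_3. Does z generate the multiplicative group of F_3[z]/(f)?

|GF(3^5)^×| = 3^5 − 1 = 242. Prime factorization: 242 = 2·11^2.
f is primitive ⇔ z has order 242 in GF(3)[z]/(f), i.e. z^(242/q) ≠ 1 for each prime q | 242.
z^(121) mod f = 1
z^(22) mod f = 1
Since z^(121) = 1, the order of z divides 121 < 242; not primitive.

No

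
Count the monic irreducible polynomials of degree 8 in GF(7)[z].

Gauss's count: N_{7}(8) = (1/8) Σ_{d|8} μ(8/d)·7^d.
Divisors of 8: 1, 2, 4, 8; μ(8/d) for each: 0, 0, -1, 1.
Σ = − 7^4 + 7^8 = 5762400.
N = 5762400/8 = 720300.

720300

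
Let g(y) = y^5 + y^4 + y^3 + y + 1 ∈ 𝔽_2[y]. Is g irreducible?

Check for roots in 𝔽_2: g(0) = 1; g(1) = 1.
No roots, so no linear factors.
Monic irreducibles of degree 2 over GF(2): y^2 + y + 1.
None of them divide g (all give nonzero remainder).
No irreducible factor of degree ≤ 2 exists, so g is irreducible over GF(2).

Yes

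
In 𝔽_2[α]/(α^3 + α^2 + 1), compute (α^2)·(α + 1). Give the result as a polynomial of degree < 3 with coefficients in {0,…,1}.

Multiply in 𝔽_2[α]: (α^2)·(α + 1) = α^3 + α^2.
Reduce using α^3 ≡ α^2 + 1 (mod α^3 + α^2 + 1).
Reduced: 1.

1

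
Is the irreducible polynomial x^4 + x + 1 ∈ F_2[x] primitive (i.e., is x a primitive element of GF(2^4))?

Write f(x) = x^4 + x + 1.
|GF(2^4)^×| = 2^4 − 1 = 15. Prime factorization: 15 = 3·5.
f is primitive ⇔ x has order 15 in GF(2)[x]/(f), i.e. x^(15/q) ≠ 1 for each prime q | 15.
x^(5) mod f = x^2 + x.
x^(3) mod f = x^3.
None equal 1, so x has full order 15; f is primitive.

Yes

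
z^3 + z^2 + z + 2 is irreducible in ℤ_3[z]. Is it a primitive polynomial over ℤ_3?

Write f(z) = z^3 + z^2 + z + 2.
|GF(3^3)^×| = 3^3 − 1 = 26. Prime factorization: 26 = 2·13.
f is primitive ⇔ z has order 26 in GF(3)[z]/(f), i.e. z^(26/q) ≠ 1 for each prime q | 26.
z^(13) mod f = 1
z^(2) mod f = z^2.
Since z^(13) = 1, the order of z divides 13 < 26; not primitive.

No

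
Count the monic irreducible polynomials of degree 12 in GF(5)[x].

Gauss's count: N_{5}(12) = (1/12) Σ_{d|12} μ(12/d)·5^d.
Divisors of 12: 1, 2, 3, 4, 6, 12; μ(12/d) for each: 0, 1, 0, -1, -1, 1.
Σ = 5^2 − 5^4 − 5^6 + 5^12 = 244124400.
N = 244124400/12 = 20343700.

20343700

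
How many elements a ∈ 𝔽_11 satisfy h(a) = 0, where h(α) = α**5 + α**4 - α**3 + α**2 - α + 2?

Evaluate at each of the 11 elements of 𝔽_11:
h(0) = 2; h(1) = 3; h(2) = 0 → root; h(3) = 8; h(4) = 9; h(5) = 6; h(6) = 0 → root; h(7) = 0 → root; h(8) = 0 → root; h(9) = 0 → root; h(10) = 5.
Roots: {2, 6, 7, 8, 9}.

5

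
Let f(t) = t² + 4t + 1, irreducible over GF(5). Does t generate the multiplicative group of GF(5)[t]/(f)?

No

|GF(5^2)^×| = 5^2 − 1 = 24. Prime factorization: 24 = 2^3·3.
f is primitive ⇔ t has order 24 in GF(5)[t]/(f), i.e. t^(24/q) ≠ 1 for each prime q | 24.
t^(12) mod f = 1
t^(8) mod f = t + 4.
Since t^(12) = 1, the order of t divides 12 < 24; not primitive.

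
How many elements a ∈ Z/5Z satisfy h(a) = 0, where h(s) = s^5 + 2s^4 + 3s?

2

Evaluate at each of the 5 elements of Z/5Z:
h(0) = 0 → root; h(1) = 1; h(2) = 0 → root; h(3) = 4; h(4) = 3.
Roots: {0, 2}.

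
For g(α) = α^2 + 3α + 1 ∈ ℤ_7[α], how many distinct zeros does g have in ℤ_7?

Evaluate at each of the 7 elements of ℤ_7:
g(0) = 1; g(1) = 5; g(2) = 4; g(3) = 5; g(4) = 1; g(5) = 6; g(6) = 6.
No element is a root.

0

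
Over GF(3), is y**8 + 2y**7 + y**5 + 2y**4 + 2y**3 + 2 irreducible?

No

Write h(y) = y**8 + 2y**7 + y**5 + 2y**4 + 2y**3 + 2.
Check for roots in GF(3): h(0) = 2; h(1) = 1; h(2) = 0 → root.
h(2) = 0, so (y − 2) divides h(y); h is reducible.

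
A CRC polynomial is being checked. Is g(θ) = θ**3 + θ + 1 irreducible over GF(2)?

Yes

Check for roots in GF(2): g(0) = 1; g(1) = 1.
No roots. A degree-3 polynomial over a field with no linear factor is irreducible.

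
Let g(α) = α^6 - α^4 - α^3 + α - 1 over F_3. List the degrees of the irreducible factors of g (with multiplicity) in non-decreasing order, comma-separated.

Roots in F_3: g(0) = 2; g(1) = 2; g(2) = 2.
Complete factorization: g(α) = (α^2 + α - 1)·(α^4 - α^3 + α^2 + 1).
Factor degrees with multiplicity: 2 + 4 = 6.

2, 4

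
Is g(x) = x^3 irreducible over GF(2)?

Check for roots in GF(2): g(0) = 0 → root; g(1) = 1.
g(0) = 0, so (x) divides g(x); g is reducible.

No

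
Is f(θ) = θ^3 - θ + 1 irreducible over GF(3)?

Yes

Check for roots in GF(3): f(0) = 1; f(1) = 1; f(2) = 1.
No roots. A degree-3 polynomial over a field with no linear factor is irreducible.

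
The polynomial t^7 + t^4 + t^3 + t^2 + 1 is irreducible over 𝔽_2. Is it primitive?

Yes

Write f(t) = t^7 + t^4 + t^3 + t^2 + 1.
|GF(2^7)^×| = 2^7 − 1 = 127. Prime factorization: 127 = 127.
f is primitive ⇔ t has order 127 in GF(2)[t]/(f), i.e. t^(127/q) ≠ 1 for each prime q | 127.
t^(1) mod f = t.
None equal 1, so t has full order 127; f is primitive.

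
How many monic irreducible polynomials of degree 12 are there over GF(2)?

By the necklace-counting formula, N_2(12) = (1/12) Σ_{d|12} μ(12/d)·2^d.
Divisors of 12: 1, 2, 3, 4, 6, 12; μ(12/d) for each: 0, 1, 0, -1, -1, 1.
Σ = 2^2 − 2^4 − 2^6 + 2^12 = 4020.
N = 4020/12 = 335.

335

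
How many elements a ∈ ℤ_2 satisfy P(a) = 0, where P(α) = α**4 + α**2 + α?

1

Evaluate at each of the 2 elements of ℤ_2:
P(0) = 0 → root; P(1) = 1.
Roots: {0}.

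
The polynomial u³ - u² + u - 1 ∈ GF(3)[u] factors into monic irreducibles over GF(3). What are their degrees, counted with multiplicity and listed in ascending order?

1, 2

Write h(u) = u³ - u² + u - 1.
Roots in GF(3): h(0) = 2; h(1) = 0 → root; h(2) = 2.
Linear factors from roots: (u - 1).
Complete factorization: h(u) = (u - 1)·(u² + 1).
Factor degrees with multiplicity: 1 + 2 = 3.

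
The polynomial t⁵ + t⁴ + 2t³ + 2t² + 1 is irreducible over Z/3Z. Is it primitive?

Write f(t) = t⁵ + t⁴ + 2t³ + 2t² + 1.
|GF(3^5)^×| = 3^5 − 1 = 242. Prime factorization: 242 = 2·11^2.
f is primitive ⇔ t has order 242 in GF(3)[t]/(f), i.e. t^(242/q) ≠ 1 for each prime q | 242.
t^(121) mod f = 2.
t^(22) mod f = t⁴ + 2t + 1.
None equal 1, so t has full order 242; f is primitive.

Yes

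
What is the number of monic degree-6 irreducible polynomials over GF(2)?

By the necklace-counting formula, N_2(6) = (1/6) Σ_{d|6} μ(6/d)·2^d.
Divisors of 6: 1, 2, 3, 6; μ(6/d) for each: 1, -1, -1, 1.
Σ = 2^1 − 2^2 − 2^3 + 2^6 = 54.
N = 54/6 = 9.

9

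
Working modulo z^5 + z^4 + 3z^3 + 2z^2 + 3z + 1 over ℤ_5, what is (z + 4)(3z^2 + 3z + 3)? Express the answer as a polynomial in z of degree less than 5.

3z^3 + 2

Multiply in ℤ_5[z]: (z + 4)·(3z^2 + 3z + 3) = 3z^3 + 2.
Reduced: 3z^3 + 2.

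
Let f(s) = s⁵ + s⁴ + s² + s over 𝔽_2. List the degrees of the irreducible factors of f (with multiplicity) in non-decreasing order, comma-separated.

Roots in 𝔽_2: f(0) = 0 → root; f(1) = 0 → root.
Linear factors from roots: (s), (s + 1).
Complete factorization: f(s) = (s)·(s + 1)^2·(s² + s + 1).
Factor degrees with multiplicity: 1 + 1 + 1 + 2 = 5.

1, 1, 1, 2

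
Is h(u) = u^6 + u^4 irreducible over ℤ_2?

No

Check for roots in ℤ_2: h(0) = 0 → root; h(1) = 0 → root.
h(0) = 0, so (u) divides h(u); h is reducible.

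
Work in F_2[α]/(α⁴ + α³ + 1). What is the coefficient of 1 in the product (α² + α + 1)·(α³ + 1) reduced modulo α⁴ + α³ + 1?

Multiply in F_2[α]: (α² + α + 1)·(α³ + 1) = α⁵ + α⁴ + α³ + α² + α + 1.
Reduce using α⁴ ≡ α³ + 1 (mod α⁴ + α³ + 1).
Reduced: α³ + α² + 1.

1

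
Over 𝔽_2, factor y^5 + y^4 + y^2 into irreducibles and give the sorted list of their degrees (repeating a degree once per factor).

Write f(y) = y^5 + y^4 + y^2.
Roots in 𝔽_2: f(0) = 0 → root; f(1) = 1.
Linear factors from roots: (y).
Complete factorization: f(y) = (y)^2·(y^3 + y^2 + 1).
Factor degrees with multiplicity: 1 + 1 + 3 = 5.

1, 1, 3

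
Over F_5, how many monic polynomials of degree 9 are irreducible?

By the necklace-counting formula, N_5(9) = (1/9) Σ_{d|9} μ(9/d)·5^d.
Divisors of 9: 1, 3, 9; μ(9/d) for each: 0, -1, 1.
Σ = − 5^3 + 5^9 = 1953000.
N = 1953000/9 = 217000.

217000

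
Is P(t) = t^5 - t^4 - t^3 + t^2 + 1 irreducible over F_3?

Yes

Check for roots in F_3: P(0) = 1; P(1) = 1; P(2) = 1.
No roots, so no linear factors.
Monic irreducibles of degree 2 over GF(3): t^2 + 1, t^2 + t - 1, t^2 - t - 1.
None of them divide P (all give nonzero remainder).
No irreducible factor of degree ≤ 2 exists, so P is irreducible over GF(3).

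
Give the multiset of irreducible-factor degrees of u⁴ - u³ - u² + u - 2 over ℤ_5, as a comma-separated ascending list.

4

Write h(u) = u⁴ - u³ - u² + u - 2.
Roots in ℤ_5: h(0) = 3; h(1) = 3; h(2) = 4; h(3) = 1; h(4) = 3.
Complete factorization: h(u) = (u⁴ - u³ - u² + u - 2).
Factor degrees with multiplicity: 4 = 4.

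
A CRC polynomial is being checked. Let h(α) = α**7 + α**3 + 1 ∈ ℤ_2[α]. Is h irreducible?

Yes

Check for roots in ℤ_2: h(0) = 1; h(1) = 1.
No roots, so no linear factors.
Monic irreducibles of degree 2 over GF(2): α**2 + α + 1.
None of them divide h (all give nonzero remainder).
Monic irreducibles of degree 3 over GF(2): α**3 + α + 1, α**3 + α**2 + 1.
None of them divide h (all give nonzero remainder).
No irreducible factor of degree ≤ 3 exists, so h is irreducible over GF(2).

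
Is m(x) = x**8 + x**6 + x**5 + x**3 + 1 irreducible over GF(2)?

Yes

Check for roots in GF(2): m(0) = 1; m(1) = 1.
No roots, so no linear factors.
Monic irreducibles of degree 2 over GF(2): x**2 + x + 1.
None of them divide m (all give nonzero remainder).
Monic irreducibles of degree 3 over GF(2): x**3 + x + 1, x**3 + x**2 + 1.
None of them divide m (all give nonzero remainder).
Monic irreducibles of degree 4 over GF(2): x**4 + x + 1, x**4 + x**3 + 1, x**4 + x**3 + x**2 + x + 1.
None of them divide m (all give nonzero remainder).
No irreducible factor of degree ≤ 4 exists, so m is irreducible over GF(2).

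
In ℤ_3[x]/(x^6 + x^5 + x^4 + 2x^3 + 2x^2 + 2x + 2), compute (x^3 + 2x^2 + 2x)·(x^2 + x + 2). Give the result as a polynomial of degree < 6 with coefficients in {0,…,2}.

Multiply in ℤ_3[x]: (x^3 + 2x^2 + 2x)·(x^2 + x + 2) = x^5 + x.
Reduced: x^5 + x.

x^5 + x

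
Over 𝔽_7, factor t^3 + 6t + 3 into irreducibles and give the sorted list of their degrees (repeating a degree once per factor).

Write h(t) = t^3 + 6t + 3.
Linear factors from roots: (t + 3).
Complete factorization: h(t) = (t + 3)·(t^2 + 4t + 1).
Factor degrees with multiplicity: 1 + 2 = 3.

1, 2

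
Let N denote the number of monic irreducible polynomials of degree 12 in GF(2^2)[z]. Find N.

1397740

Gauss's count: N_{4}(12) = (1/12) Σ_{d|12} μ(12/d)·4^d.
Divisors of 12: 1, 2, 3, 4, 6, 12; μ(12/d) for each: 0, 1, 0, -1, -1, 1.
Σ = 4^2 − 4^4 − 4^6 + 4^12 = 16772880.
N = 16772880/12 = 1397740.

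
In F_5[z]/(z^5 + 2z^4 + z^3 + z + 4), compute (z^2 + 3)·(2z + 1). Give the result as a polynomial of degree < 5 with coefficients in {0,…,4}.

Multiply in F_5[z]: (z^2 + 3)·(2z + 1) = 2z^3 + z^2 + z + 3.
Reduced: 2z^3 + z^2 + z + 3.

2z^3 + z^2 + z + 3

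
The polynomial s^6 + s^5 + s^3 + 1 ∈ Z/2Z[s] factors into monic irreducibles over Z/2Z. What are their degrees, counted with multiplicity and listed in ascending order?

1, 1, 1, 3

Write g(s) = s^6 + s^5 + s^3 + 1.
Roots in Z/2Z: g(0) = 1; g(1) = 0 → root.
Linear factors from roots: (s + 1).
Complete factorization: g(s) = (s + 1)^3·(s^3 + s + 1).
Factor degrees with multiplicity: 1 + 1 + 1 + 3 = 6.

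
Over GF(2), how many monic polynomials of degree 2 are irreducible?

By the necklace-counting formula, N_2(2) = (1/2) Σ_{d|2} μ(2/d)·2^d.
Divisors of 2: 1, 2; μ(2/d) for each: -1, 1.
Σ = − 2^1 + 2^2 = 2.
N = 2/2 = 1.

1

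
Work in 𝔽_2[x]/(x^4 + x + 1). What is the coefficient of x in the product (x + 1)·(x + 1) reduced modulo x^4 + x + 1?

0

Multiply in 𝔽_2[x]: (x + 1)·(x + 1) = x^2 + 1.
Reduced: x^2 + 1.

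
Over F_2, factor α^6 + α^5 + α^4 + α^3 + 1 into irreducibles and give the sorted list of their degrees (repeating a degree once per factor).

2, 4

Write f(α) = α^6 + α^5 + α^4 + α^3 + 1.
Roots in F_2: f(0) = 1; f(1) = 1.
Complete factorization: f(α) = (α^2 + α + 1)·(α^4 + α + 1).
Factor degrees with multiplicity: 2 + 4 = 6.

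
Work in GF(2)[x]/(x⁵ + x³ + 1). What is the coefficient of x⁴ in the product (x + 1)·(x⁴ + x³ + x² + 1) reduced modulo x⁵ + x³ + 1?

Multiply in GF(2)[x]: (x + 1)·(x⁴ + x³ + x² + 1) = x⁵ + x² + x + 1.
Reduce using x⁵ ≡ x³ + 1 (mod x⁵ + x³ + 1).
Reduced: x³ + x² + x.

0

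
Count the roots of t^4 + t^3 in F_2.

2

Write f(t) = t^4 + t^3.
Evaluate at each of the 2 elements of F_2:
f(0) = 0 → root; f(1) = 0 → root.
Roots: {0, 1}.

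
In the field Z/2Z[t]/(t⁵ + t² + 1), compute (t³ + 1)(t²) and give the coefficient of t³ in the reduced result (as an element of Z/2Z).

Multiply in Z/2Z[t]: (t³ + 1)·(t²) = t⁵ + t².
Reduce using t⁵ ≡ t² + 1 (mod t⁵ + t² + 1).
Reduced: 1.

0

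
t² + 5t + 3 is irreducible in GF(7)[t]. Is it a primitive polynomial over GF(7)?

Yes

Write f(t) = t² + 5t + 3.
|GF(7^2)^×| = 7^2 − 1 = 48. Prime factorization: 48 = 2^4·3.
f is primitive ⇔ t has order 48 in GF(7)[t]/(f), i.e. t^(48/q) ≠ 1 for each prime q | 48.
t^(24) mod f = 6.
t^(16) mod f = 2.
None equal 1, so t has full order 48; f is primitive.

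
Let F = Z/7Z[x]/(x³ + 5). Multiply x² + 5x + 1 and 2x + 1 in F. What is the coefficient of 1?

5

Multiply in Z/7Z[x]: (x² + 5x + 1)·(2x + 1) = 2x³ + 4x² + 1.
Reduce using x³ ≡ 2 (mod x³ + 5).
Reduced: 4x² + 5.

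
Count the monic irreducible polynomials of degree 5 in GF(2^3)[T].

Gauss's count: N_{8}(5) = (1/5) Σ_{d|5} μ(5/d)·8^d.
Divisors of 5: 1, 5; μ(5/d) for each: -1, 1.
Σ = − 8^1 + 8^5 = 32760.
N = 32760/5 = 6552.

6552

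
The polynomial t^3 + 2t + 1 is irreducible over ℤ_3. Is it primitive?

Yes

Write f(t) = t^3 + 2t + 1.
|GF(3^3)^×| = 3^3 − 1 = 26. Prime factorization: 26 = 2·13.
f is primitive ⇔ t has order 26 in GF(3)[t]/(f), i.e. t^(26/q) ≠ 1 for each prime q | 26.
t^(13) mod f = 2.
t^(2) mod f = t^2.
None equal 1, so t has full order 26; f is primitive.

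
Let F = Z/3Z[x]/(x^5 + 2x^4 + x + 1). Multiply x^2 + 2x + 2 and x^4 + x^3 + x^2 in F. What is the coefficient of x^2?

Multiply in Z/3Z[x]: (x^2 + 2x + 2)·(x^4 + x^3 + x^2) = x^6 + 2x^4 + x^3 + 2x^2.
Reduce using x^5 ≡ x^4 + 2x + 2 (mod x^5 + 2x^4 + x + 1).
Reduced: x^3 + x^2 + x + 2.

1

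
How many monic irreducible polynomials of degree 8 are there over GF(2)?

Gauss's count: N_{2}(8) = (1/8) Σ_{d|8} μ(8/d)·2^d.
Divisors of 8: 1, 2, 4, 8; μ(8/d) for each: 0, 0, -1, 1.
Σ = − 2^4 + 2^8 = 240.
N = 240/8 = 30.

30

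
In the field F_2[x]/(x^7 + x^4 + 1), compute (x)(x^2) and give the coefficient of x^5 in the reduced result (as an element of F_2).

0

Multiply in F_2[x]: (x)·(x^2) = x^3.
Reduced: x^3.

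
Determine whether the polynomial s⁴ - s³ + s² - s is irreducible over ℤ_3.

No

Write P(s) = s⁴ - s³ + s² - s.
Check for roots in ℤ_3: P(0) = 0 → root; P(1) = 0 → root; P(2) = 1.
P(0) = 0, so (s) divides P(s); P is reducible.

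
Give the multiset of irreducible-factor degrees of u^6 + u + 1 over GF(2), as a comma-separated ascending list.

Write h(u) = u^6 + u + 1.
Roots in GF(2): h(0) = 1; h(1) = 1.
Complete factorization: h(u) = (u^6 + u + 1).
Factor degrees with multiplicity: 6 = 6.

6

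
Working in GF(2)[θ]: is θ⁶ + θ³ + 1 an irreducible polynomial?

Write g(θ) = θ⁶ + θ³ + 1.
Check for roots in GF(2): g(0) = 1; g(1) = 1.
No roots, so no linear factors.
Monic irreducibles of degree 2 over GF(2): θ² + θ + 1.
None of them divide g (all give nonzero remainder).
Monic irreducibles of degree 3 over GF(2): θ³ + θ + 1, θ³ + θ² + 1.
None of them divide g (all give nonzero remainder).
No irreducible factor of degree ≤ 3 exists, so g is irreducible over GF(2).

Yes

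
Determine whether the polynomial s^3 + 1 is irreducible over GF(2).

Write g(s) = s^3 + 1.
Check for roots in GF(2): g(0) = 1; g(1) = 0 → root.
g(1) = 0, so (s − 1) divides g(s); g is reducible.

No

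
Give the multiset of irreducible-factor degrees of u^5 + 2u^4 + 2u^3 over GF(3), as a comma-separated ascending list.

1, 1, 1, 2

Write f(u) = u^5 + 2u^4 + 2u^3.
Roots in GF(3): f(0) = 0 → root; f(1) = 2; f(2) = 2.
Linear factors from roots: (u).
Complete factorization: f(u) = (u)^3·(u^2 + 2u + 2).
Factor degrees with multiplicity: 1 + 1 + 1 + 2 = 5.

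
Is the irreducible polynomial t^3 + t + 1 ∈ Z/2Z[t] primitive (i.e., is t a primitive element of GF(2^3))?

Write f(t) = t^3 + t + 1.
|GF(2^3)^×| = 2^3 − 1 = 7. Prime factorization: 7 = 7.
f is primitive ⇔ t has order 7 in GF(2)[t]/(f), i.e. t^(7/q) ≠ 1 for each prime q | 7.
t^(1) mod f = t.
None equal 1, so t has full order 7; f is primitive.

Yes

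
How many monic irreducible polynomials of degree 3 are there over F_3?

The number of monic irreducibles of degree 3 over GF(3) is (1/3)·Σ_{d∣3} μ(3/d) 3^d.
Divisors of 3: 1, 3; μ(3/d) for each: -1, 1.
Σ = − 3^1 + 3^3 = 24.
N = 24/3 = 8.

8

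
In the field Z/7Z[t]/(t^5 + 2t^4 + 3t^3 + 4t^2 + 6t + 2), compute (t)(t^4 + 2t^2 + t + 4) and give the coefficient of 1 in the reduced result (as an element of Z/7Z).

5

Multiply in Z/7Z[t]: (t)·(t^4 + 2t^2 + t + 4) = t^5 + 2t^3 + t^2 + 4t.
Reduce using t^5 ≡ 5t^4 + 4t^3 + 3t^2 + t + 5 (mod t^5 + 2t^4 + 3t^3 + 4t^2 + 6t + 2).
Reduced: 5t^4 + 6t^3 + 4t^2 + 5t + 5.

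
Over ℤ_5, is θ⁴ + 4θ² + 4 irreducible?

No

Write h(θ) = θ⁴ + 4θ² + 4.
Check for roots in ℤ_5: h(0) = 4; h(1) = 4; h(2) = 1; h(3) = 1; h(4) = 4.
No roots, so no linear factors.
Degree-2 irreducible divisors: test the 10 monic irreducibles of degree 2 over GF(5).
θ² + 2 divides h: h(θ) = (θ² + 2)·(θ² + 2).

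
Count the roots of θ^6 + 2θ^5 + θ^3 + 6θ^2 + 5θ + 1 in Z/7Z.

Write h(θ) = θ^6 + 2θ^5 + θ^3 + 6θ^2 + 5θ + 1.
Evaluate at each of the 7 elements of Z/7Z:
h(0) = 1; h(1) = 2; h(2) = 3; h(3) = 3; h(4) = 4; h(5) = 0 → root; h(6) = 0 → root.
Roots: {5, 6}.

2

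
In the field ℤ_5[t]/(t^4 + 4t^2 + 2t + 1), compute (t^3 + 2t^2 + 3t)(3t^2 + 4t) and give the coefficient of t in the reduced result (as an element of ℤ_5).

Multiply in ℤ_5[t]: (t^3 + 2t^2 + 3t)·(3t^2 + 4t) = 3t^5 + 2t^3 + 2t^2.
Reduce using t^4 ≡ t^2 + 3t + 4 (mod t^4 + 4t^2 + 2t + 1).
Reduced: t^2 + 2t.

2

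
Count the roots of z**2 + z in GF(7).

Write g(z) = z**2 + z.
Evaluate at each of the 7 elements of GF(7):
g(0) = 0 → root; g(1) = 2; g(2) = 6; g(3) = 5; g(4) = 6; g(5) = 2; g(6) = 0 → root.
Roots: {0, 6}.

2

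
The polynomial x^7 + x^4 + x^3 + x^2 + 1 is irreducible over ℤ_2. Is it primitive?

Write f(x) = x^7 + x^4 + x^3 + x^2 + 1.
|GF(2^7)^×| = 2^7 − 1 = 127. Prime factorization: 127 = 127.
f is primitive ⇔ x has order 127 in GF(2)[x]/(f), i.e. x^(127/q) ≠ 1 for each prime q | 127.
x^(1) mod f = x.
None equal 1, so x has full order 127; f is primitive.

Yes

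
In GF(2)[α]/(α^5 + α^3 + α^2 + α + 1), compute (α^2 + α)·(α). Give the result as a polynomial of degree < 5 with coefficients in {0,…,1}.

Multiply in GF(2)[α]: (α^2 + α)·(α) = α^3 + α^2.
Reduced: α^3 + α^2.

α^3 + α^2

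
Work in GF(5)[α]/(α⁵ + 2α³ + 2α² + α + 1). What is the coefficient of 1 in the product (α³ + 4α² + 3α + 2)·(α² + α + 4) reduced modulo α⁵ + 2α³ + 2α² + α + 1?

Multiply in GF(5)[α]: (α³ + 4α² + 3α + 2)·(α² + α + 4) = α⁵ + α³ + α² + 4α + 3.
Reduce using α⁵ ≡ 3α³ + 3α² + 4α + 4 (mod α⁵ + 2α³ + 2α² + α + 1).
Reduced: 4α³ + 4α² + 3α + 2.

2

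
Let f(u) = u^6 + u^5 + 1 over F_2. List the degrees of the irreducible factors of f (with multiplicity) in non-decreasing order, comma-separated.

Roots in F_2: f(0) = 1; f(1) = 1.
Complete factorization: f(u) = (u^6 + u^5 + 1).
Factor degrees with multiplicity: 6 = 6.

6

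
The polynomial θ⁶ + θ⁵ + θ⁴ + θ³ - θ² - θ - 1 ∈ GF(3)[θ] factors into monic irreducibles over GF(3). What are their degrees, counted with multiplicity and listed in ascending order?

Write h(θ) = θ⁶ + θ⁵ + θ⁴ + θ³ - θ² - θ - 1.
Roots in GF(3): h(0) = 2; h(1) = 1; h(2) = 2.
Complete factorization: h(θ) = (θ⁶ + θ⁵ + θ⁴ + θ³ - θ² - θ - 1).
Factor degrees with multiplicity: 6 = 6.

6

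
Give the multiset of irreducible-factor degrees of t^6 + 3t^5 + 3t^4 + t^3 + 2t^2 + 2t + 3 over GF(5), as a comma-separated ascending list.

Write h(t) = t^6 + 3t^5 + 3t^4 + t^3 + 2t^2 + 2t + 3.
Roots in GF(5): h(0) = 3; h(1) = 0 → root; h(2) = 1; h(3) = 0 → root; h(4) = 3.
Linear factors from roots: (t + 4), (t + 2).
Complete factorization: h(t) = (t + 2)·(t + 4)·(t^2 + t + 1)^2.
Factor degrees with multiplicity: 1 + 1 + 2 + 2 = 6.

1, 1, 2, 2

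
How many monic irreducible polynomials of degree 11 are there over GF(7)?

179756976

The number of monic irreducibles of degree 11 over GF(7) is (1/11)·Σ_{d∣11} μ(11/d) 7^d.
Divisors of 11: 1, 11; μ(11/d) for each: -1, 1.
Σ = − 7^1 + 7^11 = 1977326736.
N = 1977326736/11 = 179756976.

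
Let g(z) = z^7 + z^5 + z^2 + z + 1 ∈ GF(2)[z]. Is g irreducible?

Check for roots in GF(2): g(0) = 1; g(1) = 1.
No roots, so no linear factors.
Monic irreducibles of degree 2 over GF(2): z^2 + z + 1.
None of them divide g (all give nonzero remainder).
Monic irreducibles of degree 3 over GF(2): z^3 + z + 1, z^3 + z^2 + 1.
None of them divide g (all give nonzero remainder).
No irreducible factor of degree ≤ 3 exists, so g is irreducible over GF(2).

Yes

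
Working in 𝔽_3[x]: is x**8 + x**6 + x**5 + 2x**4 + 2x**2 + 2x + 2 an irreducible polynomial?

Write f(x) = x**8 + x**6 + x**5 + 2x**4 + 2x**2 + 2x + 2.
Check for roots in 𝔽_3: f(0) = 2; f(1) = 2; f(2) = 2.
No roots, so no linear factors.
Monic irreducibles of degree 2 over GF(3): x**2 + 1, x**2 + x + 2, x**2 + 2x + 2.
None of them divide f (all give nonzero remainder).
Degree-3 irreducible divisors: test the 8 monic irreducibles of degree 3 over GF(3).
None of them divide f (all give nonzero remainder).
Degree-4 irreducible divisors: test the 18 monic irreducibles of degree 4 over GF(3).
None of them divide f (all give nonzero remainder).
No irreducible factor of degree ≤ 4 exists, so f is irreducible over GF(3).

Yes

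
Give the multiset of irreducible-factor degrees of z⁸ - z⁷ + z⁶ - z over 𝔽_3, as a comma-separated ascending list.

1, 1, 1, 2, 3

Write h(z) = z⁸ - z⁷ + z⁶ - z.
Roots in 𝔽_3: h(0) = 0 → root; h(1) = 0 → root; h(2) = 1.
Linear factors from roots: (z), (z - 1).
Complete factorization: h(z) = (z)·(z - 1)^2·(z² + 1)·(z³ + z² + z - 1).
Factor degrees with multiplicity: 1 + 1 + 1 + 2 + 3 = 8.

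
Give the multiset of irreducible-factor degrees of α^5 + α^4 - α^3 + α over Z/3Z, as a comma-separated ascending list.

1, 1, 3

Write f(α) = α^5 + α^4 - α^3 + α.
Roots in Z/3Z: f(0) = 0 → root; f(1) = 2; f(2) = 0 → root.
Linear factors from roots: (α), (α + 1).
Complete factorization: f(α) = (α)·(α + 1)·(α^3 - α + 1).
Factor degrees with multiplicity: 1 + 1 + 3 = 5.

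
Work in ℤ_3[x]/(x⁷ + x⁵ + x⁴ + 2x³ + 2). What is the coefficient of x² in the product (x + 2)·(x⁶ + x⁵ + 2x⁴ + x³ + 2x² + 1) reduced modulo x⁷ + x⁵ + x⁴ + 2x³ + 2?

Multiply in ℤ_3[x]: (x + 2)·(x⁶ + x⁵ + 2x⁴ + x³ + 2x² + 1) = x⁷ + x⁵ + 2x⁴ + x³ + x² + x + 2.
Reduce using x⁷ ≡ 2x⁵ + 2x⁴ + x³ + 1 (mod x⁷ + x⁵ + x⁴ + 2x³ + 2).
Reduced: x⁴ + 2x³ + x² + x.

1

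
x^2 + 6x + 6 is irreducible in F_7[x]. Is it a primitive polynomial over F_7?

No

Write f(x) = x^2 + 6x + 6.
|GF(7^2)^×| = 7^2 − 1 = 48. Prime factorization: 48 = 2^4·3.
f is primitive ⇔ x has order 48 in GF(7)[x]/(f), i.e. x^(48/q) ≠ 1 for each prime q | 48.
x^(24) mod f = 6.
x^(16) mod f = 1
Since x^(16) = 1, the order of x divides 16 < 48; not primitive.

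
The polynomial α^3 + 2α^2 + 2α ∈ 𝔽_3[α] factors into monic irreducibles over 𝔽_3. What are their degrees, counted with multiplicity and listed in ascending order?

Write g(α) = α^3 + 2α^2 + 2α.
Roots in 𝔽_3: g(0) = 0 → root; g(1) = 2; g(2) = 2.
Linear factors from roots: (α).
Complete factorization: g(α) = (α)·(α^2 + 2α + 2).
Factor degrees with multiplicity: 1 + 2 = 3.

1, 2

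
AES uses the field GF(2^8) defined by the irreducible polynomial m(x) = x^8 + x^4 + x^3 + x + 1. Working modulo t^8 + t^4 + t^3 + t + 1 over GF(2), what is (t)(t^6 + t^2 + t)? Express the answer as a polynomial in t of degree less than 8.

t^7 + t^3 + t^2

Multiply in GF(2)[t]: (t)·(t^6 + t^2 + t) = t^7 + t^3 + t^2.
Reduced: t^7 + t^3 + t^2.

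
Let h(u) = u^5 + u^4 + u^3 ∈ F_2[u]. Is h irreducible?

No

Check for roots in F_2: h(0) = 0 → root; h(1) = 1.
h(0) = 0, so (u) divides h(u); h is reducible.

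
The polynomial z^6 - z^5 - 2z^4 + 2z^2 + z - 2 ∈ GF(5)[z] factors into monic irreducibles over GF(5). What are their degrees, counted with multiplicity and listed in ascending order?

3, 3

Write h(z) = z^6 - z^5 - 2z^4 + 2z^2 + z - 2.
Roots in GF(5): h(0) = 3; h(1) = 4; h(2) = 3; h(3) = 3; h(4) = 4.
Complete factorization: h(z) = (z^3 + z^2 - 2z + 1)·(z^3 - 2z^2 + 2z - 2).
Factor degrees with multiplicity: 3 + 3 = 6.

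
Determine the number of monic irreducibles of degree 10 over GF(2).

The number of monic irreducibles of degree 10 over GF(2) is (1/10)·Σ_{d∣10} μ(10/d) 2^d.
Divisors of 10: 1, 2, 5, 10; μ(10/d) for each: 1, -1, -1, 1.
Σ = 2^1 − 2^2 − 2^5 + 2^10 = 990.
N = 990/10 = 99.

99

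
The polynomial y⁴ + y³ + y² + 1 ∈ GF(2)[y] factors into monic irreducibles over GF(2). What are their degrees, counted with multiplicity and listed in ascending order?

1, 3

Write g(y) = y⁴ + y³ + y² + 1.
Roots in GF(2): g(0) = 1; g(1) = 0 → root.
Linear factors from roots: (y + 1).
Complete factorization: g(y) = (y + 1)·(y³ + y + 1).
Factor degrees with multiplicity: 1 + 3 = 4.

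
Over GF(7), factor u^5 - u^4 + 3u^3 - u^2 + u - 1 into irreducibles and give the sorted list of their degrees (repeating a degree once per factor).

5

Write g(u) = u^5 - u^4 + 3u^3 - u^2 + u - 1.
Complete factorization: g(u) = (u^5 - u^4 + 3u^3 - u^2 + u - 1).
Factor degrees with multiplicity: 5 = 5.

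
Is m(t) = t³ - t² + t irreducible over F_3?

No

Check for roots in F_3: m(0) = 0 → root; m(1) = 1; m(2) = 0 → root.
m(0) = 0, so (t) divides m(t); m is reducible.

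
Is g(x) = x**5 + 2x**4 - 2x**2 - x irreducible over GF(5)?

No

Check for roots in GF(5): g(0) = 0 → root; g(1) = 0 → root; g(2) = 4; g(3) = 4; g(4) = 0 → root.
g(0) = 0, so (x) divides g(x); g is reducible.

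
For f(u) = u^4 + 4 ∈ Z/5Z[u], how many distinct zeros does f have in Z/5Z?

Evaluate at each of the 5 elements of Z/5Z:
f(0) = 4; f(1) = 0 → root; f(2) = 0 → root; f(3) = 0 → root; f(4) = 0 → root.
Roots: {1, 2, 3, 4}.

4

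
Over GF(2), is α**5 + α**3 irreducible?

No

Write P(α) = α**5 + α**3.
Check for roots in GF(2): P(0) = 0 → root; P(1) = 0 → root.
P(0) = 0, so (α) divides P(α); P is reducible.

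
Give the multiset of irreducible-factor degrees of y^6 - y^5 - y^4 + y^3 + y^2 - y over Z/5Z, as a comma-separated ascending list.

Write f(y) = y^6 - y^5 - y^4 + y^3 + y^2 - y.
Roots in Z/5Z: f(0) = 0 → root; f(1) = 0 → root; f(2) = 1; f(3) = 3; f(4) = 2.
Linear factors from roots: (y), (y - 1).
Complete factorization: f(y) = (y)·(y - 1)·(y^2 + 2y - 1)·(y^2 - 2y - 1).
Factor degrees with multiplicity: 1 + 1 + 2 + 2 = 6.

1, 1, 2, 2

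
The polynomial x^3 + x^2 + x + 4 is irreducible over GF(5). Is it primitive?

No

Write f(x) = x^3 + x^2 + x + 4.
|GF(5^3)^×| = 5^3 − 1 = 124. Prime factorization: 124 = 2^2·31.
f is primitive ⇔ x has order 124 in GF(5)[x]/(f), i.e. x^(124/q) ≠ 1 for each prime q | 124.
x^(62) mod f = 1
x^(4) mod f = 2x + 4.
Since x^(62) = 1, the order of x divides 62 < 124; not primitive.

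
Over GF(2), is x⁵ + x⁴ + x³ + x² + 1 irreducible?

Write h(x) = x⁵ + x⁴ + x³ + x² + 1.
Check for roots in GF(2): h(0) = 1; h(1) = 1.
No roots, so no linear factors.
Monic irreducibles of degree 2 over GF(2): x² + x + 1.
None of them divide h (all give nonzero remainder).
No irreducible factor of degree ≤ 2 exists, so h is irreducible over GF(2).

Yes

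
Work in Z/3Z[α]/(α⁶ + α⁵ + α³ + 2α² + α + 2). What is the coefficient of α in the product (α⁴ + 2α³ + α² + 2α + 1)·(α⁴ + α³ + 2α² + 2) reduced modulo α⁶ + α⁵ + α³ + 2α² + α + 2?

0

Multiply in Z/3Z[α]: (α⁴ + 2α³ + α² + 2α + 1)·(α⁴ + α³ + 2α² + 2) = α⁸ + 2α⁶ + α⁵ + α⁴ + α² + α + 2.
Reduce using α⁶ ≡ 2α⁵ + 2α³ + α² + 2α + 1 (mod α⁶ + α⁵ + α³ + 2α² + α + 2).
Reduced: α³ + 2.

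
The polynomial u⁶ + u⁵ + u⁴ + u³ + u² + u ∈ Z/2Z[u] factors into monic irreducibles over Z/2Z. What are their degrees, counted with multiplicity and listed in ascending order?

Write h(u) = u⁶ + u⁵ + u⁴ + u³ + u² + u.
Roots in Z/2Z: h(0) = 0 → root; h(1) = 0 → root.
Linear factors from roots: (u), (u + 1).
Complete factorization: h(u) = (u)·(u + 1)·(u² + u + 1)^2.
Factor degrees with multiplicity: 1 + 1 + 2 + 2 = 6.

1, 1, 2, 2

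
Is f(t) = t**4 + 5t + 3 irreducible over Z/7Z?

Check for roots in Z/7Z: f(0) = 3; f(1) = 2; f(2) = 1; f(3) = 1; f(4) = 6; f(5) = 2; f(6) = 6.
No roots, so no linear factors.
Degree-2 irreducible divisors: test the 21 monic irreducibles of degree 2 over GF(7).
None of them divide f (all give nonzero remainder).
No irreducible factor of degree ≤ 2 exists, so f is irreducible over GF(7).

Yes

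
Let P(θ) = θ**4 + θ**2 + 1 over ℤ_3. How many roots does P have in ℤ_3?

Evaluate at each of the 3 elements of ℤ_3:
P(0) = 1; P(1) = 0 → root; P(2) = 0 → root.
Roots: {1, 2}.

2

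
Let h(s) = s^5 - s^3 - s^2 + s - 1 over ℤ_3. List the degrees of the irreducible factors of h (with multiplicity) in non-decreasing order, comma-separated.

1, 2, 2

Roots in ℤ_3: h(0) = 2; h(1) = 2; h(2) = 0 → root.
Linear factors from roots: (s + 1).
Complete factorization: h(s) = (s + 1)·(s^2 + 1)·(s^2 - s - 1).
Factor degrees with multiplicity: 1 + 2 + 2 = 5.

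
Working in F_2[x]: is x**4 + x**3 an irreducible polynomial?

No

Write g(x) = x**4 + x**3.
Check for roots in F_2: g(0) = 0 → root; g(1) = 0 → root.
g(0) = 0, so (x) divides g(x); g is reducible.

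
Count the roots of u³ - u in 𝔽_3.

3

Write P(u) = u³ - u.
Evaluate at each of the 3 elements of 𝔽_3:
P(0) = 0 → root; P(1) = 0 → root; P(2) = 0 → root.
Roots: {0, 1, 2}.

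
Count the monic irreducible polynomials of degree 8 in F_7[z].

Gauss's count: N_{7}(8) = (1/8) Σ_{d|8} μ(8/d)·7^d.
Divisors of 8: 1, 2, 4, 8; μ(8/d) for each: 0, 0, -1, 1.
Σ = − 7^4 + 7^8 = 5762400.
N = 5762400/8 = 720300.

720300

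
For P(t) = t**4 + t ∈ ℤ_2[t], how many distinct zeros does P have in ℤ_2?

Evaluate at each of the 2 elements of ℤ_2:
P(0) = 0 → root; P(1) = 0 → root.
Roots: {0, 1}.

2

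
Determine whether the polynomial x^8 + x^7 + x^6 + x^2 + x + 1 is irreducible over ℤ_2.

No

Write m(x) = x^8 + x^7 + x^6 + x^2 + x + 1.
Check for roots in ℤ_2: m(0) = 1; m(1) = 0 → root.
m(1) = 0, so (x − 1) divides m(x); m is reducible.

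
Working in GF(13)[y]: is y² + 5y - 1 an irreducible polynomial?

Write m(y) = y² + 5y - 1.
Check each element of GF(13) for a root: m(0)=12, m(1)=5, m(2)=0, m(3)=10, m(4)=9, m(5)=10, m(6)=0, m(7)=5, m(8)=12, m(9)=8, m(10)=6, m(11)=6, m(12)=8.
m(2) = 0, so (y − 2) divides m(y); m is reducible.

No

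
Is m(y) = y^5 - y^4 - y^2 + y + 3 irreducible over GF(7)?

Yes

Check for roots in GF(7): m(0) = 3; m(1) = 3; m(2) = 3; m(3) = 5; m(4) = 3; m(5) = 5; m(6) = 6.
No roots, so no linear factors.
Degree-2 irreducible divisors: test the 21 monic irreducibles of degree 2 over GF(7).
None of them divide m (all give nonzero remainder).
No irreducible factor of degree ≤ 2 exists, so m is irreducible over GF(7).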